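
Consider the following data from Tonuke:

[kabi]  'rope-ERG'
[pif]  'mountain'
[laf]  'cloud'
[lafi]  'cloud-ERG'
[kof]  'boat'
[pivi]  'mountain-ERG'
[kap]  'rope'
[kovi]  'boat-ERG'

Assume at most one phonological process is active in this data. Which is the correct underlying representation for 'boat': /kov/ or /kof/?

/kov/

The root 'boat' surfaces as [kof] and [kovi], with a stem-final [f] ~ [v] alternation.
The stem 'cloud' ([laf], [lafi]) shows [f] unchanged in both environments, so [f] cannot be basic with [v] derived before the ERG suffix.
The underlying segment must be /v/; voiced obstruents become voiceless word-finally, yielding [f] there.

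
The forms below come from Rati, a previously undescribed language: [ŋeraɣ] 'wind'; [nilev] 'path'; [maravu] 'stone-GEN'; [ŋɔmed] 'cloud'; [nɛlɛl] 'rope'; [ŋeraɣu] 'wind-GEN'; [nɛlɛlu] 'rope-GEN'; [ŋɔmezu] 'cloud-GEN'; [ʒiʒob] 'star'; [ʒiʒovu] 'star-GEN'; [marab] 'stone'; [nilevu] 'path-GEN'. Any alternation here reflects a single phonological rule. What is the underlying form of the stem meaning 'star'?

The stem for 'star' ends in [v] in [ʒiʒovu] but [b] in [ʒiʒob].
The stem 'path' ([nilevu], [nilev]) shows [v] unchanged in both environments, so [v] cannot be basic with [b] derived in isolation.
Therefore /b/ is basic and [v] is derived by intervocalic spirantization (voiced stops become fricatives between vowels).
Hence 'star' is /ʒiʒob/ underlyingly.

/ʒiʒob/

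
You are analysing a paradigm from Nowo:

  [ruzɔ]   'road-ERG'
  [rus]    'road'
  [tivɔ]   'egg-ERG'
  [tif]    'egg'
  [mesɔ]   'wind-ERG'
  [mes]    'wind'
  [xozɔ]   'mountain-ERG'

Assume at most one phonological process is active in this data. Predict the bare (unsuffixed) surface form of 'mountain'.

[xos]

In [ruzɔ] and [rus] the final segment of 'road' alternates: [z] ~ [s].
But 'wind' keeps [s] in both environments ([mesɔ], [mes]), so there is no rule changing /s/ to [z] before the ERG suffix.
So /z/ is underlying, and a rule of word-final obstruent devoicing — voiced obstruents become voiceless word-finally — gives [s].
From [xozɔ] the stem 'mountain' is /xoz/; word-finally this yields [xos].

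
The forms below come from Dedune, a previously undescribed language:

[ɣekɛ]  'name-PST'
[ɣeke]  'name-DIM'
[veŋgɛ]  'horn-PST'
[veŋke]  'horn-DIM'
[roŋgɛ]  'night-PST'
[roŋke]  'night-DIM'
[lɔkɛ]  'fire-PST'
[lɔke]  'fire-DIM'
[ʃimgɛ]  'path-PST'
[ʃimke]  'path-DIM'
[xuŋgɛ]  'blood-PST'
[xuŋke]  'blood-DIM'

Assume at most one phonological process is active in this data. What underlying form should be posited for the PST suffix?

/-gɛ/

The PST morpheme has two allomorphs, [-gɛ] and [-kɛ].
The DIM suffix, which begins with [k], is invariant after every stem; so [k] is not altered by any rule here.
So the underlying form is /-gɛ/, and voiced stops become voiceless after a vowel.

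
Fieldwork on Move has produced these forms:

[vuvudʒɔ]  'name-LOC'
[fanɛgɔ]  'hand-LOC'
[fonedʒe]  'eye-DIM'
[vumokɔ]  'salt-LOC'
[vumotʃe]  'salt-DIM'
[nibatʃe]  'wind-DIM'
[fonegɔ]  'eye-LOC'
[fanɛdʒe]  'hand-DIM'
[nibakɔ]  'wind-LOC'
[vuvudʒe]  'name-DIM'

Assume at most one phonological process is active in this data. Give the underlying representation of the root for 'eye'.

/foneg/

The root 'eye' surfaces as [fonedʒe] and [fonegɔ], with a stem-final [dʒ] ~ [g] alternation.
But 'name' keeps [dʒ] in both environments ([vuvudʒe], [vuvudʒɔ]), so there is no rule changing /dʒ/ to [g] before the LOC suffix.
The underlying segment must be /g/; /k/ and /g/ become palato-alveolar [tʃ] and [dʒ] before a front vowel, yielding [dʒ] there.
The underlying form of 'eye' is therefore /foneg/.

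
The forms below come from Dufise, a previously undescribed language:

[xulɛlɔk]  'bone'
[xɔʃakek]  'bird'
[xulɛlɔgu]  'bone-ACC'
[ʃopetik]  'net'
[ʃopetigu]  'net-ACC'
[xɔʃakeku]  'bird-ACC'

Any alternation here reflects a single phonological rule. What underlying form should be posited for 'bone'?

/xulɛlɔg/

'bone' shows [k] ~ [g] at the end of the stem ([xulɛlɔk] vs [xulɛlɔgu]).
If /k/ were underlying and a rule turned it into [g] before the ACC suffix, 'bird' would also alternate; but it has [k] in both [xɔʃakek] and [xɔʃakeku].
The alternation reflects word-final obstruent devoicing: voiced obstruents become voiceless word-finally. /g/ is underlying.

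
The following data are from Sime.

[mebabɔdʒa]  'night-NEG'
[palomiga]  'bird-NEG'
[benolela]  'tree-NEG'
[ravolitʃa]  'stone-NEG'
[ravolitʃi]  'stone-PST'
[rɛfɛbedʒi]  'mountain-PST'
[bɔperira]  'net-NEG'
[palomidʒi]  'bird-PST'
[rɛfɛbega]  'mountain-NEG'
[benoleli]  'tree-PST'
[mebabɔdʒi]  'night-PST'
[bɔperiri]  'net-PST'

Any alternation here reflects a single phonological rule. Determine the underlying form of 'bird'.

/palomig/

In [palomidʒi] and [palomiga] the final segment of 'bird' alternates: [dʒ] ~ [g].
If /dʒ/ were underlying and a rule turned it into [g] before the NEG suffix, 'night' would also alternate; but it has [dʒ] in both [mebabɔdʒi] and [mebabɔdʒa].
The underlying segment must be /g/; /g/ becomes palato-alveolar [dʒ] before a front vowel, yielding [dʒ] there.
The underlying form of 'bird' is therefore /palomig/.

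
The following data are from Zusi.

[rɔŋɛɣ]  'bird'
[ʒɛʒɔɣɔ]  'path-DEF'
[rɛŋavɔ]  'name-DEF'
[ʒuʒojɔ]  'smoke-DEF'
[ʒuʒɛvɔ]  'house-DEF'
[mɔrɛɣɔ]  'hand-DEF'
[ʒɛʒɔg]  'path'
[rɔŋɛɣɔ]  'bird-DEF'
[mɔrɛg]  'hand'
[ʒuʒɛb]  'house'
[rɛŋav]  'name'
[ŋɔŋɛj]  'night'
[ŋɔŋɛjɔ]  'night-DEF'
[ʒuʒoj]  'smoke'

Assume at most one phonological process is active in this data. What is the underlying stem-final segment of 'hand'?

/g/

The stem for 'hand' ends in [g] in [mɔrɛg] but [ɣ] in [mɔrɛɣɔ].
But 'bird' keeps [ɣ] in both environments ([rɔŋɛɣ], [rɔŋɛɣɔ]), so there is no rule changing /ɣ/ to [g] in isolation.
So /g/ is underlying, and a rule of intervocalic spirantization — voiced stops become fricatives between vowels — gives [ɣ].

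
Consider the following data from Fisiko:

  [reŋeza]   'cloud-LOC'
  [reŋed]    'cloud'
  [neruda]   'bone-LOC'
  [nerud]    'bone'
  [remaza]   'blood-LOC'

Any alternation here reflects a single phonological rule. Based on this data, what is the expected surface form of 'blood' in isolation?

The stem for 'cloud' ends in [z] in [reŋeza] but [d] in [reŋed].
Compare 'bone', with invariant [d] in [neruda] and [nerud]: an analysis with underlying /d/ and a rule producing [z] before the LOC suffix would wrongly predict alternation here too.
Therefore /z/ is basic and [d] is derived by word-final hardening (voiced fricatives become stops word-finally).
The one attested form of 'blood', [remaza], shows underlying /remaz/. Applying the same rule word-finally gives [remad].

[remad]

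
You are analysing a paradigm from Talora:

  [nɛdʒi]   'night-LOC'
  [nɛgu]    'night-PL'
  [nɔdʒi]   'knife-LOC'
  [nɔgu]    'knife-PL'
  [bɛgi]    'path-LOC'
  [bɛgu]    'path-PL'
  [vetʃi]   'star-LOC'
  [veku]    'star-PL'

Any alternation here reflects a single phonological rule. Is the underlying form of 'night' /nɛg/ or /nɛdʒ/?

/nɛdʒ/

In [nɛdʒi] and [nɛgu] the final segment of 'night' alternates: [dʒ] ~ [g].
The stem 'path' ([bɛgi], [bɛgu]) shows [g] unchanged in both environments, so [g] cannot be basic with [dʒ] derived before the LOC suffix.
Therefore /dʒ/ is basic and [g] is derived by depalatalization (palato-alveolar /tʃ/ and /dʒ/ become [k] and [g] when no front vowel follows).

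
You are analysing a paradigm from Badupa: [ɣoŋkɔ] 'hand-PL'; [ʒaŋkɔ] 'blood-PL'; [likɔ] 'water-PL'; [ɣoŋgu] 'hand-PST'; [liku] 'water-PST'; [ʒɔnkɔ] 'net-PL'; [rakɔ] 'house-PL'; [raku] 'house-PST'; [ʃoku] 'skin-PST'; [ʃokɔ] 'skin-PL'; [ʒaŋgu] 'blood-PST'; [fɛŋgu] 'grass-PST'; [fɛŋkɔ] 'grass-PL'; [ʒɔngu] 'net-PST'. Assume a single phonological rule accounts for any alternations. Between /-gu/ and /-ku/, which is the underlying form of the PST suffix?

/-gu/

The PST morpheme has two allomorphs, [-gu] and [-ku].
The PL suffix, which begins with [k], is invariant after every stem; so [k] is not altered by any rule here.
So the underlying form is /-gu/, and voiced stops become voiceless after a vowel.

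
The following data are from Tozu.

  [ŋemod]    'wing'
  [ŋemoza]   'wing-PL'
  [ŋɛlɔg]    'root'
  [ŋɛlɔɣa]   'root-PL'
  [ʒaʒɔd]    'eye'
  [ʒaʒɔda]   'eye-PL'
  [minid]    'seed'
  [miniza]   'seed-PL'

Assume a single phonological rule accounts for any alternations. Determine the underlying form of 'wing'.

/ŋemoz/

In [ŋemod] and [ŋemoza] the final segment of 'wing' alternates: [d] ~ [z].
If /d/ were underlying and a rule turned it into [z] before the PL suffix, 'eye' would also alternate; but it has [d] in both [ʒaʒɔd] and [ʒaʒɔda].
The underlying segment must be /z/; voiced fricatives become stops word-finally, yielding [d] there.
The underlying form of 'wing' is therefore /ŋemoz/.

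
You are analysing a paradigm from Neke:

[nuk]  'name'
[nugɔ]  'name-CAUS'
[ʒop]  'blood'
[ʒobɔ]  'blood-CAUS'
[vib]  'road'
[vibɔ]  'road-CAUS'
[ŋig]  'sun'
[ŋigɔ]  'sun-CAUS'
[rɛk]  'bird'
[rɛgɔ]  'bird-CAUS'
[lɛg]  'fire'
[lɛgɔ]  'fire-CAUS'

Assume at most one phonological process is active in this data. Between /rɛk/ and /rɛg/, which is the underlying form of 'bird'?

'bird' shows [k] ~ [g] at the end of the stem ([rɛk] vs [rɛgɔ]).
The stem 'sun' ([ŋig], [ŋigɔ]) shows [g] unchanged in both environments, so [g] cannot be basic with [k] derived in isolation.
The alternation reflects intervocalic voicing: voiceless stops become voiced between vowels. /k/ is underlying.

/rɛk/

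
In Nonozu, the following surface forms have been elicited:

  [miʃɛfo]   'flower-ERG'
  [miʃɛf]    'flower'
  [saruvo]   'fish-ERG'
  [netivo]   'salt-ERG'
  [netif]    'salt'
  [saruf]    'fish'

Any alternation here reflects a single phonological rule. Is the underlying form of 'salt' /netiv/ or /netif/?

/netiv/

'salt' shows [f] ~ [v] at the end of the stem ([netif] vs [netivo]).
But 'flower' keeps [f] in both environments ([miʃɛf], [miʃɛfo]), so there is no rule changing /f/ to [v] before the ERG suffix.
So /v/ is underlying, and a rule of word-final obstruent devoicing — voiced obstruents become voiceless word-finally — gives [f].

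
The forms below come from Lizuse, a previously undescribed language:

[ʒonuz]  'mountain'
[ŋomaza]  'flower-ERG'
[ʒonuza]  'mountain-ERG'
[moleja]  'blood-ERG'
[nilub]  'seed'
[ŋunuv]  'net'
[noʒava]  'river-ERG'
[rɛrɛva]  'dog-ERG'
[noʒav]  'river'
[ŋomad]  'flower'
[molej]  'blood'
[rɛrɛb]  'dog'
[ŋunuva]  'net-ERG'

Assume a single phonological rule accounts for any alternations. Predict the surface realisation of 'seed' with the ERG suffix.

[niluva]

The stem for 'dog' ends in [v] in [rɛrɛva] but [b] in [rɛrɛb].
If /v/ were underlying and a rule turned it into [b] in isolation, 'net' would also alternate; but it has [v] in both [ŋunuva] and [ŋunuv].
The alternation reflects intervocalic spirantization: voiced stops become fricatives between vowels. /b/ is underlying.
The one attested form of 'seed', [nilub], shows underlying /nilub/. Applying the same rule between vowels gives [niluva].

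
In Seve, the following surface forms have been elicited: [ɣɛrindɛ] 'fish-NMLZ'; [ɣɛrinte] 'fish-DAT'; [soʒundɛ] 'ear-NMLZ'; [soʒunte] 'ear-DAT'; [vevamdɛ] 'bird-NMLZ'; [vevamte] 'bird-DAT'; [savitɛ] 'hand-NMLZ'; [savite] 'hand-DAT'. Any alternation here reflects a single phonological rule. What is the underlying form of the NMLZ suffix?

/-dɛ/

The NMLZ suffix surfaces as [-dɛ] and [-tɛ], depending on the final segment of the stem.
The DAT suffix, which begins with [t], is invariant after every stem; so [t] is not altered by any rule here.
The NMLZ suffix is therefore /-dɛ/ underlyingly, with post-vocalic devoicing: voiced stops become voiceless after a vowel.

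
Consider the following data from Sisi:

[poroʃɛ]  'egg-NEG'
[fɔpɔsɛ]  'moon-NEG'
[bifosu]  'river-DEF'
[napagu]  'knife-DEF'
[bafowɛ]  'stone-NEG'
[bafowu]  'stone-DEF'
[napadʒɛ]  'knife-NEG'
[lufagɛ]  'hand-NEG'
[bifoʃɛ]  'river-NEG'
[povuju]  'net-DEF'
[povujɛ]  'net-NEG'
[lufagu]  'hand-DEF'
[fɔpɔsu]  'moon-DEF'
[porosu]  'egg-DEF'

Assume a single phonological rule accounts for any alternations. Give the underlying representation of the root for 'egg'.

The root 'egg' surfaces as [poroʃɛ] and [porosu], with a stem-final [ʃ] ~ [s] alternation.
Compare 'moon', with invariant [s] in [fɔpɔsɛ] and [fɔpɔsu]: an analysis with underlying /s/ and a rule producing [ʃ] before the NEG suffix would wrongly predict alternation here too.
Therefore /ʃ/ is basic and [s] is derived by depalatalization (palato-alveolar /dʒ/ and /ʃ/ become [g] and [s] when no front vowel follows).

/poroʃ/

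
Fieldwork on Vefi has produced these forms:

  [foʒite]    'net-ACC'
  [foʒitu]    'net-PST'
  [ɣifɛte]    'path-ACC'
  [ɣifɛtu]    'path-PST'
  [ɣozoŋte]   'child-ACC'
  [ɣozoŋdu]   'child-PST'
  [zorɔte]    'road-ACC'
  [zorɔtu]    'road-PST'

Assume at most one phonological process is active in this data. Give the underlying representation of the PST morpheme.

/-du/

The PST suffix surfaces as [-du] and [-tu], depending on the final segment of the stem.
The ACC suffix, which begins with [t], is invariant after every stem; so [t] is not altered by any rule here.
The PST suffix is therefore /-du/ underlyingly, with post-vocalic devoicing: voiced stops become voiceless after a vowel.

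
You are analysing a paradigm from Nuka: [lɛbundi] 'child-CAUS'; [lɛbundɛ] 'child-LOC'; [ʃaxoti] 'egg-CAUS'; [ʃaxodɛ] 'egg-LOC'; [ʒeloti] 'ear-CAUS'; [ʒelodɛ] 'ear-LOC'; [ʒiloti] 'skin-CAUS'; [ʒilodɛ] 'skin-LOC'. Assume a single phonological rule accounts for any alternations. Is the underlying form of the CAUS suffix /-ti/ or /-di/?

The CAUS suffix surfaces as [-di] and [-ti], depending on the final segment of the stem.
The LOC suffix, which begins with [d], is invariant after every stem; so [d] is not altered by any rule here.
The CAUS suffix is therefore /-ti/ underlyingly, with post-nasal voicing: voiceless stops become voiced after a nasal.

/-ti/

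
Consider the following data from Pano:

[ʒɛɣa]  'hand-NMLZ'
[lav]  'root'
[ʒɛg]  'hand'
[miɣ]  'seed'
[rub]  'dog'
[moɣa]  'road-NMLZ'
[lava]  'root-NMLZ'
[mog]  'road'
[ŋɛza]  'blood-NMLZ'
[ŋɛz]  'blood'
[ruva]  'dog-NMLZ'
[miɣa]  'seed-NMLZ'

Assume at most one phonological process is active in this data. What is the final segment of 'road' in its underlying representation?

The stem for 'road' ends in [g] in [mog] but [ɣ] in [moɣa].
The stem 'seed' ([miɣ], [miɣa]) shows [ɣ] unchanged in both environments, so [ɣ] cannot be basic with [g] derived in isolation.
Therefore /g/ is basic and [ɣ] is derived by intervocalic spirantization (voiced stops become fricatives between vowels).

/g/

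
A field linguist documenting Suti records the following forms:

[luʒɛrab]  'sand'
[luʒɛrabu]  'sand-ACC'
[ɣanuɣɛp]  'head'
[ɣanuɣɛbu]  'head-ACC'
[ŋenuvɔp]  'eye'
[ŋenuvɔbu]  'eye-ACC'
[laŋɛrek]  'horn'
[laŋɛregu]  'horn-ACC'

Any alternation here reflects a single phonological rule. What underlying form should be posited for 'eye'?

/ŋenuvɔp/

The stem for 'eye' ends in [p] in [ŋenuvɔp] but [b] in [ŋenuvɔbu].
The stem 'sand' ([luʒɛrab], [luʒɛrabu]) shows [b] unchanged in both environments, so [b] cannot be basic with [p] derived in isolation.
Therefore /p/ is basic and [b] is derived by intervocalic voicing (voiceless stops become voiced between vowels).
So 'eye' = /ŋenuvɔp/.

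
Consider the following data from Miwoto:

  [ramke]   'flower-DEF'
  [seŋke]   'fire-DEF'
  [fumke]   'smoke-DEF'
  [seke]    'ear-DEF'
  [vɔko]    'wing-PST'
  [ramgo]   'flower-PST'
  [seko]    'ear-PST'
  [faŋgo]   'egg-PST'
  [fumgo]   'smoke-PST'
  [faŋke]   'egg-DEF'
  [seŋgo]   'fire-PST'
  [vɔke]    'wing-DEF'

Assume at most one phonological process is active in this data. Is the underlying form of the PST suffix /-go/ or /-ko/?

/-go/

The PST suffix surfaces as [-go] and [-ko], depending on the final segment of the stem.
By contrast the DEF suffix keeps its initial [k] throughout — that segment must be underlying.
The PST suffix is therefore /-go/ underlyingly, with post-vocalic devoicing: voiced stops become voiceless after a vowel.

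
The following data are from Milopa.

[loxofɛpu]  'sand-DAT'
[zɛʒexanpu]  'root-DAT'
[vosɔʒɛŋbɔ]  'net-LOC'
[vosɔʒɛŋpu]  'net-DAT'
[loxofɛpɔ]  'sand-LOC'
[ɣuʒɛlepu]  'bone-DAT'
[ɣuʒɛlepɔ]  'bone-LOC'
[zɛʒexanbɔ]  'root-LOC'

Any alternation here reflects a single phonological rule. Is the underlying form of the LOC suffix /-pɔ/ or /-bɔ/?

/-bɔ/

The LOC morpheme has two allomorphs, [-bɔ] and [-pɔ].
The DAT suffix, which begins with [p], is invariant after every stem; so [p] is not altered by any rule here.
So the underlying form is /-bɔ/, and voiced stops become voiceless after a vowel.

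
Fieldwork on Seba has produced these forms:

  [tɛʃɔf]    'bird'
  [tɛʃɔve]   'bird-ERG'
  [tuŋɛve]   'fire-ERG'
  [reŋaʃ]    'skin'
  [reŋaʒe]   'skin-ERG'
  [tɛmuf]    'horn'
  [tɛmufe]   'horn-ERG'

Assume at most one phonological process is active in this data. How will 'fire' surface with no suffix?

In [tɛʃɔf] and [tɛʃɔve] the final segment of 'bird' alternates: [f] ~ [v].
Compare 'horn', with invariant [f] in [tɛmuf] and [tɛmufe]: an analysis with underlying /f/ and a rule producing [v] before the ERG suffix would wrongly predict alternation here too.
Therefore /v/ is basic and [f] is derived by word-final obstruent devoicing (voiced obstruents become voiceless word-finally).
From [tuŋɛve] the stem 'fire' is /tuŋɛv/; word-finally this yields [tuŋɛf].

[tuŋɛf]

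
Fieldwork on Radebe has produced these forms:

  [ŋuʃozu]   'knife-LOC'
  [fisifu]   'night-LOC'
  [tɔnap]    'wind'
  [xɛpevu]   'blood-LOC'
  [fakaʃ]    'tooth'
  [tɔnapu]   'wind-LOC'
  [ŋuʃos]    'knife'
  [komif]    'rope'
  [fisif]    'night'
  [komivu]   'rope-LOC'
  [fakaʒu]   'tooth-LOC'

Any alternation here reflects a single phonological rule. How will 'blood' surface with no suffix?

[xɛpef]

The root 'rope' surfaces as [komif] and [komivu], with a stem-final [f] ~ [v] alternation.
The stem 'night' ([fisif], [fisifu]) shows [f] unchanged in both environments, so [f] cannot be basic with [v] derived before the LOC suffix.
The underlying segment must be /v/; voiced obstruents become voiceless word-finally, yielding [f] there.
From [xɛpevu] the stem 'blood' is /xɛpev/; word-finally this yields [xɛpef].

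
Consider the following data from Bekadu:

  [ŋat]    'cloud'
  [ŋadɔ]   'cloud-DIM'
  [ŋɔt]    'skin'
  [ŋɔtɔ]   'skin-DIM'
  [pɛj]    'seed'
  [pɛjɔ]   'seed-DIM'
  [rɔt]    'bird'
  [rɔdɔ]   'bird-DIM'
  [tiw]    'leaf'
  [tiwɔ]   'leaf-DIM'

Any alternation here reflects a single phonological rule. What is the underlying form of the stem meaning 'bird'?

/rɔd/

In [rɔt] and [rɔdɔ] the final segment of 'bird' alternates: [t] ~ [d].
Compare 'skin', with invariant [t] in [ŋɔt] and [ŋɔtɔ]: an analysis with underlying /t/ and a rule producing [d] before the DIM suffix would wrongly predict alternation here too.
Therefore /d/ is basic and [t] is derived by word-final obstruent devoicing (voiced obstruents become voiceless word-finally).
So 'bird' = /rɔd/.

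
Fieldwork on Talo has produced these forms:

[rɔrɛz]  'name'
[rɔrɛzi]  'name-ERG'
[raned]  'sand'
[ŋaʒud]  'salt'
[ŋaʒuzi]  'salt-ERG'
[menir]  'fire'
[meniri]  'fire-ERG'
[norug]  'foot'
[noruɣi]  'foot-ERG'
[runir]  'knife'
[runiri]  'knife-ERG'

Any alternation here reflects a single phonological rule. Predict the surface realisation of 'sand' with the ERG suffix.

The root 'salt' surfaces as [ŋaʒud] and [ŋaʒuzi], with a stem-final [d] ~ [z] alternation.
The stem 'name' ([rɔrɛz], [rɔrɛzi]) shows [z] unchanged in both environments, so [z] cannot be basic with [d] derived in isolation.
The underlying segment must be /d/; voiced stops become fricatives between vowels, yielding [z] there.
The one attested form of 'sand', [raned], shows underlying /raned/. Applying the same rule between vowels gives [ranezi].

[ranezi]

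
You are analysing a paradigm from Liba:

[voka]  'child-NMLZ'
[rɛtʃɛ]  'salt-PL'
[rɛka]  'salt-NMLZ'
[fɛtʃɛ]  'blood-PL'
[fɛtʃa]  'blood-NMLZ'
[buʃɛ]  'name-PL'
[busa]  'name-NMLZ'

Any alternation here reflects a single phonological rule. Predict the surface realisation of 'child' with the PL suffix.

The stem for 'salt' ends in [tʃ] in [rɛtʃɛ] but [k] in [rɛka].
But 'blood' keeps [tʃ] in both environments ([fɛtʃɛ], [fɛtʃa]), so there is no rule changing /tʃ/ to [k] before the NMLZ suffix.
The alternation reflects palatalization before a front vowel: /k/ and /s/ become palato-alveolar [tʃ] and [ʃ] before a front vowel. /k/ is underlying.
From [voka] the stem 'child' is /vok/; before a front vowel this yields [votʃɛ].

[votʃɛ]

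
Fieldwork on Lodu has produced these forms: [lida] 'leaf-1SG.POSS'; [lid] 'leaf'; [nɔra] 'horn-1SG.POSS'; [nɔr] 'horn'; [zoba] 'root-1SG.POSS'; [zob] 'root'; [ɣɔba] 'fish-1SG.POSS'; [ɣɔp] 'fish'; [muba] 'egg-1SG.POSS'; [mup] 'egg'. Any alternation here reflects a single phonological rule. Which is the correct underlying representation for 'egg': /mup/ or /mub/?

/mup/

In [muba] and [mup] the final segment of 'egg' alternates: [b] ~ [p].
The stem 'root' ([zoba], [zob]) shows [b] unchanged in both environments, so [b] cannot be basic with [p] derived in isolation.
The alternation reflects intervocalic voicing: voiceless stops become voiced between vowels. /p/ is underlying.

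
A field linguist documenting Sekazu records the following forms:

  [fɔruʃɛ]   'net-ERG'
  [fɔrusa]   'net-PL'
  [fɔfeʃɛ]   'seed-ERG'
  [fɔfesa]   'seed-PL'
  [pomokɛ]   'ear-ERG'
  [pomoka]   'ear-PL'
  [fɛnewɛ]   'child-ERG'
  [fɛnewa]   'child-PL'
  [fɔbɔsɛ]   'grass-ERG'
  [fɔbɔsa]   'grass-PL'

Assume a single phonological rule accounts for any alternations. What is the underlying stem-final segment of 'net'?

'net' shows [ʃ] ~ [s] at the end of the stem ([fɔruʃɛ] vs [fɔrusa]).
But 'grass' keeps [s] in both environments ([fɔbɔsɛ], [fɔbɔsa]), so there is no rule changing /s/ to [ʃ] before the ERG suffix.
Therefore /ʃ/ is basic and [s] is derived by depalatalization (palato-alveolar /ʃ/ becomes [s] when no front vowel follows).

/ʃ/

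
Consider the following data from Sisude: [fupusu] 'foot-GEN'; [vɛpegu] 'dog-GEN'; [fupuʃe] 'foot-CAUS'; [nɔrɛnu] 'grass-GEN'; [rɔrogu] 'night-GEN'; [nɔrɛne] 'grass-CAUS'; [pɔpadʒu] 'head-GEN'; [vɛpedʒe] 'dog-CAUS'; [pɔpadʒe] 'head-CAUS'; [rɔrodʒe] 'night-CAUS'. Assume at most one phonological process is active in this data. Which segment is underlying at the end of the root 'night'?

/g/

In [rɔrodʒe] and [rɔrogu] the final segment of 'night' alternates: [dʒ] ~ [g].
Compare 'head', with invariant [dʒ] in [pɔpadʒe] and [pɔpadʒu]: an analysis with underlying /dʒ/ and a rule producing [g] before the GEN suffix would wrongly predict alternation here too.
The alternation reflects palatalization before a front vowel: /g/ and /s/ become palato-alveolar [dʒ] and [ʃ] before a front vowel. /g/ is underlying.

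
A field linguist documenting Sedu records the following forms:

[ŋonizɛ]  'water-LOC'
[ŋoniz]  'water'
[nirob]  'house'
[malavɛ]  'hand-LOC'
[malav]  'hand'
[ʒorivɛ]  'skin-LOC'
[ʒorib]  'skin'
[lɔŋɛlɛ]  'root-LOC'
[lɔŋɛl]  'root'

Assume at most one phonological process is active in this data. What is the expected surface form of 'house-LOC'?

[nirovɛ]

The stem for 'skin' ends in [v] in [ʒorivɛ] but [b] in [ʒorib].
Compare 'hand', with invariant [v] in [malavɛ] and [malav]: an analysis with underlying /v/ and a rule producing [b] in isolation would wrongly predict alternation here too.
So /b/ is underlying, and a rule of intervocalic spirantization — voiced stops become fricatives between vowels — gives [v].
From [nirob] the stem 'house' is /nirob/; between vowels this yields [nirovɛ].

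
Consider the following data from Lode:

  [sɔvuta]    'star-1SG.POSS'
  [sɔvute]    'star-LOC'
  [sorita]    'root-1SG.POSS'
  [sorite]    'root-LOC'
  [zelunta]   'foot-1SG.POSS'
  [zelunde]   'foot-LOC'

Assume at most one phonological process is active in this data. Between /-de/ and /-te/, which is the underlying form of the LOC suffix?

/-de/

The LOC morpheme has two allomorphs, [-de] and [-te].
The 1SG.POSS suffix, which begins with [t], is invariant after every stem; so [t] is not altered by any rule here.
The LOC suffix is therefore /-de/ underlyingly, with post-vocalic devoicing: voiced stops become voiceless after a vowel.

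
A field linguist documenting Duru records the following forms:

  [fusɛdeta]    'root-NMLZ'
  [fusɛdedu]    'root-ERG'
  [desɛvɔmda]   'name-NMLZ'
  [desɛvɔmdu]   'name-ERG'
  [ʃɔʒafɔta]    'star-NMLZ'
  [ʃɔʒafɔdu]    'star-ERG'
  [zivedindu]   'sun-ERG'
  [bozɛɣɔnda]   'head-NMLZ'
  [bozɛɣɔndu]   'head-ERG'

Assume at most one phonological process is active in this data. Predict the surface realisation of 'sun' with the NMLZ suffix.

The NMLZ suffix surfaces as [-da] and [-ta], depending on the final segment of the stem.
By contrast the ERG suffix keeps its initial [d] throughout — that segment must be underlying.
The NMLZ suffix is therefore /-ta/ underlyingly, with post-nasal voicing: voiceless stops become voiced after a nasal.
After 'sun', which ends in a nasal, the suffix surfaces as [-da], giving [zivedinda].

[zivedinda]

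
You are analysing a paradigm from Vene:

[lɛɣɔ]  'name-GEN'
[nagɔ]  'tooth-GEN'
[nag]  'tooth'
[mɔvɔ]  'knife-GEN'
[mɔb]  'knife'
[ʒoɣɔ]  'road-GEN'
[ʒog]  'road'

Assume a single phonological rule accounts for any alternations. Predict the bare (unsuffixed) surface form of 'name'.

[lɛg]

The stem for 'road' ends in [ɣ] in [ʒoɣɔ] but [g] in [ʒog].
If /g/ were underlying and a rule turned it into [ɣ] before the GEN suffix, 'tooth' would also alternate; but it has [g] in both [nagɔ] and [nag].
So /ɣ/ is underlying, and a rule of word-final hardening — voiced fricatives become stops word-finally — gives [g].
The one attested form of 'name', [lɛɣɔ], shows underlying /lɛɣ/. Applying the same rule word-finally gives [lɛg].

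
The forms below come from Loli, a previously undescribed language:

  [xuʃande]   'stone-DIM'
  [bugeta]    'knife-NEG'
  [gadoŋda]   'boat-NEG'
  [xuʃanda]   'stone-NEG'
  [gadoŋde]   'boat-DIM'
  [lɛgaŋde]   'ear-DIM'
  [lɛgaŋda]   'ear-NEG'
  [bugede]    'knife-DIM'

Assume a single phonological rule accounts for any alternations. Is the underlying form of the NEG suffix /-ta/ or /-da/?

The NEG suffix surfaces as [-da] and [-ta], depending on the final segment of the stem.
By contrast the DIM suffix keeps its initial [d] throughout — that segment must be underlying.
So the underlying form is /-ta/, and voiceless stops become voiced after a nasal.

/-ta/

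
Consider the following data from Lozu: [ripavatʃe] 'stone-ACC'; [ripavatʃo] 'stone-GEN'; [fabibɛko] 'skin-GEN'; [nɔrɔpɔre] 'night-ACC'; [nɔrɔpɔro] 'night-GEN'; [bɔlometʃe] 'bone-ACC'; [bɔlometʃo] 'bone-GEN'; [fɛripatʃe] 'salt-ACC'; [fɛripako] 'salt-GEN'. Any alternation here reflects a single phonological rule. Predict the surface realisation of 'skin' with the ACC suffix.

[fabibɛtʃe]

The stem for 'salt' ends in [tʃ] in [fɛripatʃe] but [k] in [fɛripako].
If /tʃ/ were underlying and a rule turned it into [k] before the GEN suffix, 'stone' would also alternate; but it has [tʃ] in both [ripavatʃe] and [ripavatʃo].
The underlying segment must be /k/; /k/ becomes palato-alveolar [tʃ] before a front vowel, yielding [tʃ] there.
From [fabibɛko] the stem 'skin' is /fabibɛk/; before a front vowel this yields [fabibɛtʃe].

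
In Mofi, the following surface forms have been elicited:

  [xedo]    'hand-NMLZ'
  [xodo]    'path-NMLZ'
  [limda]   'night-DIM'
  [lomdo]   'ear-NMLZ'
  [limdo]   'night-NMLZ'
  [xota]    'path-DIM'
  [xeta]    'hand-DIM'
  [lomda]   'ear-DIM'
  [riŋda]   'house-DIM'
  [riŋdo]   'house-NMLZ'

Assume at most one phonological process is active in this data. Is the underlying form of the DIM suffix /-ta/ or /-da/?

The DIM suffix surfaces as [-da] and [-ta], depending on the final segment of the stem.
By contrast the NMLZ suffix keeps its initial [d] throughout — that segment must be underlying.
The DIM suffix is therefore /-ta/ underlyingly, with post-nasal voicing: voiceless stops become voiced after a nasal.

/-ta/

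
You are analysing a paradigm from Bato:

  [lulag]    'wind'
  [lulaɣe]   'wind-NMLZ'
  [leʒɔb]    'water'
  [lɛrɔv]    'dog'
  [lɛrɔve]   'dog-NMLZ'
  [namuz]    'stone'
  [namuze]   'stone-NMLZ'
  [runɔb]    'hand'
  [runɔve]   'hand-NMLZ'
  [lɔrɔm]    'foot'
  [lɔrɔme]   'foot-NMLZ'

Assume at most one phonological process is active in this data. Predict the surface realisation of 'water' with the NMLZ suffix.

[leʒɔve]

'hand' shows [b] ~ [v] at the end of the stem ([runɔb] vs [runɔve]).
The stem 'dog' ([lɛrɔv], [lɛrɔve]) shows [v] unchanged in both environments, so [v] cannot be basic with [b] derived in isolation.
So /b/ is underlying, and a rule of intervocalic spirantization — voiced stops become fricatives between vowels — gives [v].
From [leʒɔb] the stem 'water' is /leʒɔb/; between vowels this yields [leʒɔve].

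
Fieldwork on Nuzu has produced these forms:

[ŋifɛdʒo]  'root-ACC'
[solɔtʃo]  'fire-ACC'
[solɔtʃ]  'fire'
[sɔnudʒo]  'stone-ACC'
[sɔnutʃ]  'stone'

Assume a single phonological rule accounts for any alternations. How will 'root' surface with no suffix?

'stone' shows [dʒ] ~ [tʃ] at the end of the stem ([sɔnudʒo] vs [sɔnutʃ]).
Compare 'fire', with invariant [tʃ] in [solɔtʃo] and [solɔtʃ]: an analysis with underlying /tʃ/ and a rule producing [dʒ] before the ACC suffix would wrongly predict alternation here too.
Therefore /dʒ/ is basic and [tʃ] is derived by word-final obstruent devoicing (voiced obstruents become voiceless word-finally).
From [ŋifɛdʒo] the stem 'root' is /ŋifɛdʒ/; word-finally this yields [ŋifɛtʃ].

[ŋifɛtʃ]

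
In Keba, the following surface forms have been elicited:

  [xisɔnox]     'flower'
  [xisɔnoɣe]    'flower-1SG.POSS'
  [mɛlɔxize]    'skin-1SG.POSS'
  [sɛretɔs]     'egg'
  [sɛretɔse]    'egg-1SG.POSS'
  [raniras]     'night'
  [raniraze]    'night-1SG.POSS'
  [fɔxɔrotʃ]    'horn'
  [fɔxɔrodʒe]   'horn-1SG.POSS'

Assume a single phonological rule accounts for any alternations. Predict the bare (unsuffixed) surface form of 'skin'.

[mɛlɔxis]

In [raniras] and [raniraze] the final segment of 'night' alternates: [s] ~ [z].
If /s/ were underlying and a rule turned it into [z] before the 1SG.POSS suffix, 'egg' would also alternate; but it has [s] in both [sɛretɔs] and [sɛretɔse].
The underlying segment must be /z/; voiced obstruents become voiceless word-finally, yielding [s] there.
The one attested form of 'skin', [mɛlɔxize], shows underlying /mɛlɔxiz/. Applying the same rule word-finally gives [mɛlɔxis].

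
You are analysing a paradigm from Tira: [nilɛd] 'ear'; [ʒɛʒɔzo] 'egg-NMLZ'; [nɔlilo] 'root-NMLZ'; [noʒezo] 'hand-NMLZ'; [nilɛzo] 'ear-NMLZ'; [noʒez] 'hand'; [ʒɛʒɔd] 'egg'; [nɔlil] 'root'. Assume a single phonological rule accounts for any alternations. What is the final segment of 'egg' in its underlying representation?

/d/

The root 'egg' surfaces as [ʒɛʒɔzo] and [ʒɛʒɔd], with a stem-final [z] ~ [d] alternation.
The stem 'hand' ([noʒezo], [noʒez]) shows [z] unchanged in both environments, so [z] cannot be basic with [d] derived in isolation.
The underlying segment must be /d/; voiced stops become fricatives between vowels, yielding [z] there.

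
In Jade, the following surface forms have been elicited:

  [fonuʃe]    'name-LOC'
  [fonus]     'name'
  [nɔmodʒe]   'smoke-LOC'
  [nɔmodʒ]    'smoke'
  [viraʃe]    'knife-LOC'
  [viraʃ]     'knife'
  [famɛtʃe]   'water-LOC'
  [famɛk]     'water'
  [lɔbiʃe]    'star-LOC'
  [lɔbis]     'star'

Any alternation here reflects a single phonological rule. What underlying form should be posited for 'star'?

The stem for 'star' ends in [ʃ] in [lɔbiʃe] but [s] in [lɔbis].
But 'knife' keeps [ʃ] in both environments ([viraʃe], [viraʃ]), so there is no rule changing /ʃ/ to [s] in isolation.
The alternation reflects palatalization before a front vowel: /k/ and /s/ become palato-alveolar [tʃ] and [ʃ] before a front vowel. /s/ is underlying.
Hence 'star' is /lɔbis/ underlyingly.

/lɔbis/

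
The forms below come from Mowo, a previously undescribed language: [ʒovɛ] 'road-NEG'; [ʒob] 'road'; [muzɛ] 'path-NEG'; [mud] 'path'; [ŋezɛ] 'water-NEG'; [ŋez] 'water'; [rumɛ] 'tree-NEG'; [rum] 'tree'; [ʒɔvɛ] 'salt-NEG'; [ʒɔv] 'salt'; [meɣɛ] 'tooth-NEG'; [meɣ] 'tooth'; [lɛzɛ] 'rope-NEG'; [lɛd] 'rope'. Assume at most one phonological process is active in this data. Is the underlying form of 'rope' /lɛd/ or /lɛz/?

'rope' shows [z] ~ [d] at the end of the stem ([lɛzɛ] vs [lɛd]).
Compare 'water', with invariant [z] in [ŋezɛ] and [ŋez]: an analysis with underlying /z/ and a rule producing [d] in isolation would wrongly predict alternation here too.
Therefore /d/ is basic and [z] is derived by intervocalic spirantization (voiced stops become fricatives between vowels).

/lɛd/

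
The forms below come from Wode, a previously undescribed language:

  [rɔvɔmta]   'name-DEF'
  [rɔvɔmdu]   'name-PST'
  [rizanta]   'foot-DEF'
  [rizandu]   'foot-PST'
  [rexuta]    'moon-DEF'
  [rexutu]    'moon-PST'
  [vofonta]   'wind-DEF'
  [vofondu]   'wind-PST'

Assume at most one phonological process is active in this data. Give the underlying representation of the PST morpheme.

The PST suffix surfaces as [-du] and [-tu], depending on the final segment of the stem.
By contrast the DEF suffix keeps its initial [t] throughout — that segment must be underlying.
The PST suffix is therefore /-du/ underlyingly, with post-vocalic devoicing: voiced stops become voiceless after a vowel.

/-du/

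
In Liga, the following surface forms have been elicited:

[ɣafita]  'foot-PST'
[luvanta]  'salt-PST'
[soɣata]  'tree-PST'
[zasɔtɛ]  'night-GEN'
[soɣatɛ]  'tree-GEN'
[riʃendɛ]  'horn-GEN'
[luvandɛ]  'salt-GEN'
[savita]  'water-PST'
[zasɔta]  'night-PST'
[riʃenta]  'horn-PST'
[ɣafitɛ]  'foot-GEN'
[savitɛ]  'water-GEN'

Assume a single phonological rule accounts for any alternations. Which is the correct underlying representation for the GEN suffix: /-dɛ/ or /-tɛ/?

The GEN suffix surfaces as [-dɛ] and [-tɛ], depending on the final segment of the stem.
The PST suffix, which begins with [t], is invariant after every stem; so [t] is not altered by any rule here.
The GEN suffix is therefore /-dɛ/ underlyingly, with post-vocalic devoicing: voiced stops become voiceless after a vowel.

/-dɛ/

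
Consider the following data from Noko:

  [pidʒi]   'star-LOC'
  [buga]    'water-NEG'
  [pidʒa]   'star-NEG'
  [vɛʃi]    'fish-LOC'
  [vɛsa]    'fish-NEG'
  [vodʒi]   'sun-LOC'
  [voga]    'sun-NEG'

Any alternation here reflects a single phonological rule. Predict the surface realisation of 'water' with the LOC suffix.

The stem for 'sun' ends in [g] in [voga] but [dʒ] in [vodʒi].
The stem 'star' ([pidʒa], [pidʒi]) shows [dʒ] unchanged in both environments, so [dʒ] cannot be basic with [g] derived before the NEG suffix.
The alternation reflects palatalization before a front vowel: /g/ and /s/ become palato-alveolar [dʒ] and [ʃ] before a front vowel. /g/ is underlying.
From [buga] the stem 'water' is /bug/; before a front vowel this yields [budʒi].

[budʒi]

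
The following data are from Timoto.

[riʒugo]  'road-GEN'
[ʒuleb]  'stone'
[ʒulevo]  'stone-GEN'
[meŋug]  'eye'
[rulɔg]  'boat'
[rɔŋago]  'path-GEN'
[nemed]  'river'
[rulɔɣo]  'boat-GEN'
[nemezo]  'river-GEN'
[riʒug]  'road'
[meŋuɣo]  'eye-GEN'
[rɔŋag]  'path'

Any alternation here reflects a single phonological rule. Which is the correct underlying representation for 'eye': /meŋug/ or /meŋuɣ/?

/meŋuɣ/

'eye' shows [ɣ] ~ [g] at the end of the stem ([meŋuɣo] vs [meŋug]).
The stem 'path' ([rɔŋago], [rɔŋag]) shows [g] unchanged in both environments, so [g] cannot be basic with [ɣ] derived before the GEN suffix.
The underlying segment must be /ɣ/; voiced fricatives become stops word-finally, yielding [g] there.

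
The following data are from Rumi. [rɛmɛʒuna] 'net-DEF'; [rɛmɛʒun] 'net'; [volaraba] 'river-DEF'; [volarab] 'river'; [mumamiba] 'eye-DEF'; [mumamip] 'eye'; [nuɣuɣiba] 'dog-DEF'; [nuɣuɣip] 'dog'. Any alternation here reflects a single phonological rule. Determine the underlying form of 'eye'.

The stem for 'eye' ends in [b] in [mumamiba] but [p] in [mumamip].
Compare 'river', with invariant [b] in [volaraba] and [volarab]: an analysis with underlying /b/ and a rule producing [p] in isolation would wrongly predict alternation here too.
So /p/ is underlying, and a rule of intervocalic voicing — voiceless stops become voiced between vowels — gives [b].

/mumamip/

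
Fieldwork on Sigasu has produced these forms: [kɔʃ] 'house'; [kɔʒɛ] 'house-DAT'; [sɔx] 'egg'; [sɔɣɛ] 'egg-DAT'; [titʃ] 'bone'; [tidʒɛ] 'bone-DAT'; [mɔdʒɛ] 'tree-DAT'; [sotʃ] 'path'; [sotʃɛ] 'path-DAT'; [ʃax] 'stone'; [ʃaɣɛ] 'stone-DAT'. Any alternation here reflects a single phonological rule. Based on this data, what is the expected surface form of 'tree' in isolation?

'bone' shows [tʃ] ~ [dʒ] at the end of the stem ([titʃ] vs [tidʒɛ]).
But 'path' keeps [tʃ] in both environments ([sotʃ], [sotʃɛ]), so there is no rule changing /tʃ/ to [dʒ] before the DAT suffix.
The alternation reflects word-final obstruent devoicing: voiced obstruents become voiceless word-finally. /dʒ/ is underlying.
From [mɔdʒɛ] the stem 'tree' is /mɔdʒ/; word-finally this yields [mɔtʃ].

[mɔtʃ]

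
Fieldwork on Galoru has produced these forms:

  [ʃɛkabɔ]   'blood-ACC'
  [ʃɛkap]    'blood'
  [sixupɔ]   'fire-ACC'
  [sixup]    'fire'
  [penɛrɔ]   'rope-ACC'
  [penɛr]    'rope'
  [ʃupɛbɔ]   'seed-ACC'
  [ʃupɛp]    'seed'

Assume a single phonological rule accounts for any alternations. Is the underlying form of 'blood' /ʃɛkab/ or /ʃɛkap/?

The root 'blood' surfaces as [ʃɛkabɔ] and [ʃɛkap], with a stem-final [b] ~ [p] alternation.
But 'fire' keeps [p] in both environments ([sixupɔ], [sixup]), so there is no rule changing /p/ to [b] before the ACC suffix.
The alternation reflects word-final obstruent devoicing: voiced obstruents become voiceless word-finally. /b/ is underlying.

/ʃɛkab/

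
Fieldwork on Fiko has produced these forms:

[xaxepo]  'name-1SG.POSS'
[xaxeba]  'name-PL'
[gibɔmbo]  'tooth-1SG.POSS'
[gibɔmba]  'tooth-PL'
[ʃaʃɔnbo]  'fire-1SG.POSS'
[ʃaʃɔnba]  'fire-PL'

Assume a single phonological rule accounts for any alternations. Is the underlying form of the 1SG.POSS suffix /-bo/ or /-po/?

The 1SG.POSS morpheme has two allomorphs, [-bo] and [-po].
By contrast the PL suffix keeps its initial [b] throughout — that segment must be underlying.
The 1SG.POSS suffix is therefore /-po/ underlyingly, with post-nasal voicing: voiceless stops become voiced after a nasal.

/-po/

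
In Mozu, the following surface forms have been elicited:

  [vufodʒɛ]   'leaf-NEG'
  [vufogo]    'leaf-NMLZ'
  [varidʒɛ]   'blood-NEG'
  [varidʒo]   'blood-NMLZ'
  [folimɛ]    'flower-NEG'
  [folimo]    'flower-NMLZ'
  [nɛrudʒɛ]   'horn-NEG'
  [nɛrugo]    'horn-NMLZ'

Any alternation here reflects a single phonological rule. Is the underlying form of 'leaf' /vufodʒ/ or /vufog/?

/vufog/

The root 'leaf' surfaces as [vufodʒɛ] and [vufogo], with a stem-final [dʒ] ~ [g] alternation.
If /dʒ/ were underlying and a rule turned it into [g] before the NMLZ suffix, 'blood' would also alternate; but it has [dʒ] in both [varidʒɛ] and [varidʒo].
The alternation reflects palatalization before a front vowel: /g/ becomes palato-alveolar [dʒ] before a front vowel. /g/ is underlying.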